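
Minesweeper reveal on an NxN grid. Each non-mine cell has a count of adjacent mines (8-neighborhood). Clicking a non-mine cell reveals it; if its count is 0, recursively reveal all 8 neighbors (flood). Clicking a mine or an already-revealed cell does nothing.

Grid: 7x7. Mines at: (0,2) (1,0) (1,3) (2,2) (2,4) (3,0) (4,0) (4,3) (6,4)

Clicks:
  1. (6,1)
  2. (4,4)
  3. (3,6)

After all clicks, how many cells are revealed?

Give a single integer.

Answer: 27

Derivation:
Click 1 (6,1) count=0: revealed 8 new [(5,0) (5,1) (5,2) (5,3) (6,0) (6,1) (6,2) (6,3)] -> total=8
Click 2 (4,4) count=1: revealed 1 new [(4,4)] -> total=9
Click 3 (3,6) count=0: revealed 18 new [(0,4) (0,5) (0,6) (1,4) (1,5) (1,6) (2,5) (2,6) (3,4) (3,5) (3,6) (4,5) (4,6) (5,4) (5,5) (5,6) (6,5) (6,6)] -> total=27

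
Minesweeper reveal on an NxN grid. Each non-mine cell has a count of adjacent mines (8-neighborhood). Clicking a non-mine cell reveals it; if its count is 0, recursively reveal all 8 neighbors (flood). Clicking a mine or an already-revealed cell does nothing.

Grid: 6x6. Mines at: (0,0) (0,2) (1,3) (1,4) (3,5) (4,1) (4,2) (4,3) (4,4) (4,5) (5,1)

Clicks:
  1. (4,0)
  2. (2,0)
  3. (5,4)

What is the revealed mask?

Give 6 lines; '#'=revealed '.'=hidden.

Click 1 (4,0) count=2: revealed 1 new [(4,0)] -> total=1
Click 2 (2,0) count=0: revealed 9 new [(1,0) (1,1) (1,2) (2,0) (2,1) (2,2) (3,0) (3,1) (3,2)] -> total=10
Click 3 (5,4) count=3: revealed 1 new [(5,4)] -> total=11

Answer: ......
###...
###...
###...
#.....
....#.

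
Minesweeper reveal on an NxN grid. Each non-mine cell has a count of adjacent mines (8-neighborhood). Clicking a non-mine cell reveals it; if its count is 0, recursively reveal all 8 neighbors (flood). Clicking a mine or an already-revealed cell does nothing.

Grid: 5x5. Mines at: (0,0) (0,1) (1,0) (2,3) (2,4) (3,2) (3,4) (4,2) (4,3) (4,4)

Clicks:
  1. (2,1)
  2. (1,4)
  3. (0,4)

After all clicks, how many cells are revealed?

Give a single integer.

Click 1 (2,1) count=2: revealed 1 new [(2,1)] -> total=1
Click 2 (1,4) count=2: revealed 1 new [(1,4)] -> total=2
Click 3 (0,4) count=0: revealed 5 new [(0,2) (0,3) (0,4) (1,2) (1,3)] -> total=7

Answer: 7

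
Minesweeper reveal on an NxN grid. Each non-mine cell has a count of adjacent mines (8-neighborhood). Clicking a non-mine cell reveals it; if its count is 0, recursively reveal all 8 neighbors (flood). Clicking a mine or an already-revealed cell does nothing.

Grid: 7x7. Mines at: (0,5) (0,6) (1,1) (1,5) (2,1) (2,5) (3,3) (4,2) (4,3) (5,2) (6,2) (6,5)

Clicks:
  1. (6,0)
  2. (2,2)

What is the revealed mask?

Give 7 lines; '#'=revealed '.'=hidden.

Answer: .......
.......
..#....
##.....
##.....
##.....
##.....

Derivation:
Click 1 (6,0) count=0: revealed 8 new [(3,0) (3,1) (4,0) (4,1) (5,0) (5,1) (6,0) (6,1)] -> total=8
Click 2 (2,2) count=3: revealed 1 new [(2,2)] -> total=9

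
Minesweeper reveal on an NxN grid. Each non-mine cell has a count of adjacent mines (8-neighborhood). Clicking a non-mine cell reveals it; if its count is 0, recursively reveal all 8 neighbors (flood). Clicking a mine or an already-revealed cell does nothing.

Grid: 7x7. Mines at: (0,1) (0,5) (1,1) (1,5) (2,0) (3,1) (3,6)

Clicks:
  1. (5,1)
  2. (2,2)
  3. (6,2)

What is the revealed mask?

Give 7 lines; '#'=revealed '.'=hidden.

Click 1 (5,1) count=0: revealed 35 new [(0,2) (0,3) (0,4) (1,2) (1,3) (1,4) (2,2) (2,3) (2,4) (2,5) (3,2) (3,3) (3,4) (3,5) (4,0) (4,1) (4,2) (4,3) (4,4) (4,5) (4,6) (5,0) (5,1) (5,2) (5,3) (5,4) (5,5) (5,6) (6,0) (6,1) (6,2) (6,3) (6,4) (6,5) (6,6)] -> total=35
Click 2 (2,2) count=2: revealed 0 new [(none)] -> total=35
Click 3 (6,2) count=0: revealed 0 new [(none)] -> total=35

Answer: ..###..
..###..
..####.
..####.
#######
#######
#######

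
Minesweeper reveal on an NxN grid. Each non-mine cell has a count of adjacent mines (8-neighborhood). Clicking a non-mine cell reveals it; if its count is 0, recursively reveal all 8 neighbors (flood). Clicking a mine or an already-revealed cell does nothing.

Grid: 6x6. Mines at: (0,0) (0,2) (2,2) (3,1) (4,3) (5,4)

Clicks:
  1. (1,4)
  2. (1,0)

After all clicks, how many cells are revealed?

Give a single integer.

Click 1 (1,4) count=0: revealed 14 new [(0,3) (0,4) (0,5) (1,3) (1,4) (1,5) (2,3) (2,4) (2,5) (3,3) (3,4) (3,5) (4,4) (4,5)] -> total=14
Click 2 (1,0) count=1: revealed 1 new [(1,0)] -> total=15

Answer: 15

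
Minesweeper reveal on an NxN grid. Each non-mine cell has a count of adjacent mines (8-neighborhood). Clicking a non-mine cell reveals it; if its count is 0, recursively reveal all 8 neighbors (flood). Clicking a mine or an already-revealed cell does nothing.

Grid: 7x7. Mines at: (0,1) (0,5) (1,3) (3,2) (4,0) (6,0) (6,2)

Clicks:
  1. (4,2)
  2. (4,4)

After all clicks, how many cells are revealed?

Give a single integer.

Answer: 24

Derivation:
Click 1 (4,2) count=1: revealed 1 new [(4,2)] -> total=1
Click 2 (4,4) count=0: revealed 23 new [(1,4) (1,5) (1,6) (2,3) (2,4) (2,5) (2,6) (3,3) (3,4) (3,5) (3,6) (4,3) (4,4) (4,5) (4,6) (5,3) (5,4) (5,5) (5,6) (6,3) (6,4) (6,5) (6,6)] -> total=24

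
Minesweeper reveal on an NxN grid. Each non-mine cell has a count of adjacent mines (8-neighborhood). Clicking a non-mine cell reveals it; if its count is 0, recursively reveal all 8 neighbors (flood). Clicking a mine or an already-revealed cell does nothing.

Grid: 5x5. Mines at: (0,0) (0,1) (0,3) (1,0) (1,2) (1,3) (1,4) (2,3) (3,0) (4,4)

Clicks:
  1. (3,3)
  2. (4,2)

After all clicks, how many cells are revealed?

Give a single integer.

Answer: 6

Derivation:
Click 1 (3,3) count=2: revealed 1 new [(3,3)] -> total=1
Click 2 (4,2) count=0: revealed 5 new [(3,1) (3,2) (4,1) (4,2) (4,3)] -> total=6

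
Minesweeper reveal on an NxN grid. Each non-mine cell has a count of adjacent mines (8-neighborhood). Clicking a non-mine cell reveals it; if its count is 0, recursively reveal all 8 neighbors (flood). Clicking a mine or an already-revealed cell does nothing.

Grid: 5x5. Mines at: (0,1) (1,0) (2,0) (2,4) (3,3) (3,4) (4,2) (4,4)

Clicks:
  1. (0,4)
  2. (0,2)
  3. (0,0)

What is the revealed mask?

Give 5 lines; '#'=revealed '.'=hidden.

Answer: #.###
..###
.....
.....
.....

Derivation:
Click 1 (0,4) count=0: revealed 6 new [(0,2) (0,3) (0,4) (1,2) (1,3) (1,4)] -> total=6
Click 2 (0,2) count=1: revealed 0 new [(none)] -> total=6
Click 3 (0,0) count=2: revealed 1 new [(0,0)] -> total=7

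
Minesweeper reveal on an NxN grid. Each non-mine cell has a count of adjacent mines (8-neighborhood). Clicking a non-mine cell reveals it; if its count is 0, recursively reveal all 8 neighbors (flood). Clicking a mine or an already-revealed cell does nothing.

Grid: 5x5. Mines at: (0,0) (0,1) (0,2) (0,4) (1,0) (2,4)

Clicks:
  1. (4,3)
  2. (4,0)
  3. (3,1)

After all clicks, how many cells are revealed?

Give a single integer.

Click 1 (4,3) count=0: revealed 17 new [(1,1) (1,2) (1,3) (2,0) (2,1) (2,2) (2,3) (3,0) (3,1) (3,2) (3,3) (3,4) (4,0) (4,1) (4,2) (4,3) (4,4)] -> total=17
Click 2 (4,0) count=0: revealed 0 new [(none)] -> total=17
Click 3 (3,1) count=0: revealed 0 new [(none)] -> total=17

Answer: 17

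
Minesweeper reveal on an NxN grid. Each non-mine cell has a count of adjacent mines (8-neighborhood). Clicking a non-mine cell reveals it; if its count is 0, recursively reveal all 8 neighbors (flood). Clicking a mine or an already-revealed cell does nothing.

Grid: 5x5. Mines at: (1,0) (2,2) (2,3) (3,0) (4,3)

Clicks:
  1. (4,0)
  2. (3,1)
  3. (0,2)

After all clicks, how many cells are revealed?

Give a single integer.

Answer: 10

Derivation:
Click 1 (4,0) count=1: revealed 1 new [(4,0)] -> total=1
Click 2 (3,1) count=2: revealed 1 new [(3,1)] -> total=2
Click 3 (0,2) count=0: revealed 8 new [(0,1) (0,2) (0,3) (0,4) (1,1) (1,2) (1,3) (1,4)] -> total=10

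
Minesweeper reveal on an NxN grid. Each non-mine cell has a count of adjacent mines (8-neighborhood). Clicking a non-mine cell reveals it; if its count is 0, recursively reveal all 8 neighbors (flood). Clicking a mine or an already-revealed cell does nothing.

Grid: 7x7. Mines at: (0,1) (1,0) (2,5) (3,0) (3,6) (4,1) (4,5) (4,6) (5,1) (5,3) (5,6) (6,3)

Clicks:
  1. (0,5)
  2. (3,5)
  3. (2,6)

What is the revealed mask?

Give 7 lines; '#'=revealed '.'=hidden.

Click 1 (0,5) count=0: revealed 22 new [(0,2) (0,3) (0,4) (0,5) (0,6) (1,1) (1,2) (1,3) (1,4) (1,5) (1,6) (2,1) (2,2) (2,3) (2,4) (3,1) (3,2) (3,3) (3,4) (4,2) (4,3) (4,4)] -> total=22
Click 2 (3,5) count=4: revealed 1 new [(3,5)] -> total=23
Click 3 (2,6) count=2: revealed 1 new [(2,6)] -> total=24

Answer: ..#####
.######
.####.#
.#####.
..###..
.......
.......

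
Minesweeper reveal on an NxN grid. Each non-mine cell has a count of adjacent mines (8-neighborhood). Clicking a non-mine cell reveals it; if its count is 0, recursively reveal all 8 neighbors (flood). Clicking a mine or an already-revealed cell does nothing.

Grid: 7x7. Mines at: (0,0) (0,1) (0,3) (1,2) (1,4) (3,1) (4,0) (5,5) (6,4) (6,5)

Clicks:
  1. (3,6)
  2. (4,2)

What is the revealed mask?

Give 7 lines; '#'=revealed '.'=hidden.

Click 1 (3,6) count=0: revealed 29 new [(0,5) (0,6) (1,5) (1,6) (2,2) (2,3) (2,4) (2,5) (2,6) (3,2) (3,3) (3,4) (3,5) (3,6) (4,1) (4,2) (4,3) (4,4) (4,5) (4,6) (5,0) (5,1) (5,2) (5,3) (5,4) (6,0) (6,1) (6,2) (6,3)] -> total=29
Click 2 (4,2) count=1: revealed 0 new [(none)] -> total=29

Answer: .....##
.....##
..#####
..#####
.######
#####..
####...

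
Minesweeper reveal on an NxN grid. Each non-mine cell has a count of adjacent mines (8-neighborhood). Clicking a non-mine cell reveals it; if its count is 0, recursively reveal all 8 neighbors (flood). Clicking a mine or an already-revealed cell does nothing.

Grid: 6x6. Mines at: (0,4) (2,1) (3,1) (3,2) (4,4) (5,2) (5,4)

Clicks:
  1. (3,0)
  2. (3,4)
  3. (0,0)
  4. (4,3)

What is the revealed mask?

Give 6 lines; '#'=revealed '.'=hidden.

Click 1 (3,0) count=2: revealed 1 new [(3,0)] -> total=1
Click 2 (3,4) count=1: revealed 1 new [(3,4)] -> total=2
Click 3 (0,0) count=0: revealed 8 new [(0,0) (0,1) (0,2) (0,3) (1,0) (1,1) (1,2) (1,3)] -> total=10
Click 4 (4,3) count=4: revealed 1 new [(4,3)] -> total=11

Answer: ####..
####..
......
#...#.
...#..
......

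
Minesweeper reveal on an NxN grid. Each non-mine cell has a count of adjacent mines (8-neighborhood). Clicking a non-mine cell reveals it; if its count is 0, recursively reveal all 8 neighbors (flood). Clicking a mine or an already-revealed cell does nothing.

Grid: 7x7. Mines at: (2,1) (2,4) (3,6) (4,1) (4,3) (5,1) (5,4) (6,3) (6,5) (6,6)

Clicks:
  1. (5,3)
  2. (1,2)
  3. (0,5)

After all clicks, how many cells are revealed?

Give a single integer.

Answer: 17

Derivation:
Click 1 (5,3) count=3: revealed 1 new [(5,3)] -> total=1
Click 2 (1,2) count=1: revealed 1 new [(1,2)] -> total=2
Click 3 (0,5) count=0: revealed 15 new [(0,0) (0,1) (0,2) (0,3) (0,4) (0,5) (0,6) (1,0) (1,1) (1,3) (1,4) (1,5) (1,6) (2,5) (2,6)] -> total=17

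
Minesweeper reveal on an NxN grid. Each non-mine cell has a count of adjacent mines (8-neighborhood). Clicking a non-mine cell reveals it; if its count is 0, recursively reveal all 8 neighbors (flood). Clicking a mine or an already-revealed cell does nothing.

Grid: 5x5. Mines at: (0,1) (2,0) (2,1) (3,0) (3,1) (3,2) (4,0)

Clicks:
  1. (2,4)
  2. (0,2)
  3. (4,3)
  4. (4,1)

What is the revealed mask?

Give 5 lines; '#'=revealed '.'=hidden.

Answer: ..###
..###
..###
...##
.#.##

Derivation:
Click 1 (2,4) count=0: revealed 13 new [(0,2) (0,3) (0,4) (1,2) (1,3) (1,4) (2,2) (2,3) (2,4) (3,3) (3,4) (4,3) (4,4)] -> total=13
Click 2 (0,2) count=1: revealed 0 new [(none)] -> total=13
Click 3 (4,3) count=1: revealed 0 new [(none)] -> total=13
Click 4 (4,1) count=4: revealed 1 new [(4,1)] -> total=14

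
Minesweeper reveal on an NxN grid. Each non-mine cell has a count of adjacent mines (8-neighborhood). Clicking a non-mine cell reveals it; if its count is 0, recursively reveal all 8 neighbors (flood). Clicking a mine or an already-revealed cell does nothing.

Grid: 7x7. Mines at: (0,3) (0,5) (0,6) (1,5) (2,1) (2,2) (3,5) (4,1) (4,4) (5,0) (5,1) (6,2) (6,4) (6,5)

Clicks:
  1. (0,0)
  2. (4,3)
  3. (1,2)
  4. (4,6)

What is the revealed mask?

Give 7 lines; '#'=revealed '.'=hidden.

Answer: ###....
###....
.......
.......
...#..#
.......
.......

Derivation:
Click 1 (0,0) count=0: revealed 6 new [(0,0) (0,1) (0,2) (1,0) (1,1) (1,2)] -> total=6
Click 2 (4,3) count=1: revealed 1 new [(4,3)] -> total=7
Click 3 (1,2) count=3: revealed 0 new [(none)] -> total=7
Click 4 (4,6) count=1: revealed 1 new [(4,6)] -> total=8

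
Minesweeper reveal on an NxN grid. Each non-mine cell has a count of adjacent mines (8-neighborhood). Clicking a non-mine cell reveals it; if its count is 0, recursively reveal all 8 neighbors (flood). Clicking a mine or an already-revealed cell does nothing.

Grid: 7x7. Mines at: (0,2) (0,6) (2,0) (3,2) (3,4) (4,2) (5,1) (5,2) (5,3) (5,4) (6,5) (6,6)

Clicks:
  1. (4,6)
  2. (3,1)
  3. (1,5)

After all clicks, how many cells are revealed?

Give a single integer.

Click 1 (4,6) count=0: revealed 10 new [(1,5) (1,6) (2,5) (2,6) (3,5) (3,6) (4,5) (4,6) (5,5) (5,6)] -> total=10
Click 2 (3,1) count=3: revealed 1 new [(3,1)] -> total=11
Click 3 (1,5) count=1: revealed 0 new [(none)] -> total=11

Answer: 11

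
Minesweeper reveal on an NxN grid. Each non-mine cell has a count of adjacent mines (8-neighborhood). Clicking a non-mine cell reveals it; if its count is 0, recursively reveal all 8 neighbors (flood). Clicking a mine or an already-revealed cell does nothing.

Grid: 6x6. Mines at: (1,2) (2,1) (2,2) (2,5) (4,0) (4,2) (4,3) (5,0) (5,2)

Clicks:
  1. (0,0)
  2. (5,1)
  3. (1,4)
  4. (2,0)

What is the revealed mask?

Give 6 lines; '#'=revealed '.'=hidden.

Click 1 (0,0) count=0: revealed 4 new [(0,0) (0,1) (1,0) (1,1)] -> total=4
Click 2 (5,1) count=4: revealed 1 new [(5,1)] -> total=5
Click 3 (1,4) count=1: revealed 1 new [(1,4)] -> total=6
Click 4 (2,0) count=1: revealed 1 new [(2,0)] -> total=7

Answer: ##....
##..#.
#.....
......
......
.#....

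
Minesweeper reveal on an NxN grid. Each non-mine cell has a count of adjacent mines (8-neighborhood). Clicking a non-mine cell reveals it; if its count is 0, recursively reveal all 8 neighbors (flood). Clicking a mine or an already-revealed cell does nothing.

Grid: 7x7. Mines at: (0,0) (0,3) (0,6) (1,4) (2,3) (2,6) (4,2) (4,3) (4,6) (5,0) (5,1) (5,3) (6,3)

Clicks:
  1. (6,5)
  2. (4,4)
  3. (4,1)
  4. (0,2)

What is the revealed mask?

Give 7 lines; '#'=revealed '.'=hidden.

Answer: ..#....
.......
.......
.......
.#..#..
....###
....###

Derivation:
Click 1 (6,5) count=0: revealed 6 new [(5,4) (5,5) (5,6) (6,4) (6,5) (6,6)] -> total=6
Click 2 (4,4) count=2: revealed 1 new [(4,4)] -> total=7
Click 3 (4,1) count=3: revealed 1 new [(4,1)] -> total=8
Click 4 (0,2) count=1: revealed 1 new [(0,2)] -> total=9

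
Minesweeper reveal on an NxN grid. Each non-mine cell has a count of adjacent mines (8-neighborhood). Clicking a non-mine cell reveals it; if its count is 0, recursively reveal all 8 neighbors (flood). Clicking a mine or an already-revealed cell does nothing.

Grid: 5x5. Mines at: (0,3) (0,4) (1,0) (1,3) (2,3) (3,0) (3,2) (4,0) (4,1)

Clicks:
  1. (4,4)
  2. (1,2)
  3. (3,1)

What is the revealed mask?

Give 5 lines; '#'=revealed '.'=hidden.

Answer: .....
..#..
.....
.#.##
...##

Derivation:
Click 1 (4,4) count=0: revealed 4 new [(3,3) (3,4) (4,3) (4,4)] -> total=4
Click 2 (1,2) count=3: revealed 1 new [(1,2)] -> total=5
Click 3 (3,1) count=4: revealed 1 new [(3,1)] -> total=6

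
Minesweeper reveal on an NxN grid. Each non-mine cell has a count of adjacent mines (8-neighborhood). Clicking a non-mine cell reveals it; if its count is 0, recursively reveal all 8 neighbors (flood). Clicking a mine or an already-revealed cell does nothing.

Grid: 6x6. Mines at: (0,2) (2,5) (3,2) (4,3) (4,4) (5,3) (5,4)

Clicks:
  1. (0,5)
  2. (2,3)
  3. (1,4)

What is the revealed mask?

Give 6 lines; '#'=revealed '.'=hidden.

Click 1 (0,5) count=0: revealed 6 new [(0,3) (0,4) (0,5) (1,3) (1,4) (1,5)] -> total=6
Click 2 (2,3) count=1: revealed 1 new [(2,3)] -> total=7
Click 3 (1,4) count=1: revealed 0 new [(none)] -> total=7

Answer: ...###
...###
...#..
......
......
......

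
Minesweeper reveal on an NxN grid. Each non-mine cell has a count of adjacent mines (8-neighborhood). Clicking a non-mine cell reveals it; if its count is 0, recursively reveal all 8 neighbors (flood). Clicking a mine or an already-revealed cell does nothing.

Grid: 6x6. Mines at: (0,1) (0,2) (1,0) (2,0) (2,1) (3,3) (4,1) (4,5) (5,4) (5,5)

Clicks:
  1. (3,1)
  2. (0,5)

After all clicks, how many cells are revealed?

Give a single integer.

Answer: 12

Derivation:
Click 1 (3,1) count=3: revealed 1 new [(3,1)] -> total=1
Click 2 (0,5) count=0: revealed 11 new [(0,3) (0,4) (0,5) (1,3) (1,4) (1,5) (2,3) (2,4) (2,5) (3,4) (3,5)] -> total=12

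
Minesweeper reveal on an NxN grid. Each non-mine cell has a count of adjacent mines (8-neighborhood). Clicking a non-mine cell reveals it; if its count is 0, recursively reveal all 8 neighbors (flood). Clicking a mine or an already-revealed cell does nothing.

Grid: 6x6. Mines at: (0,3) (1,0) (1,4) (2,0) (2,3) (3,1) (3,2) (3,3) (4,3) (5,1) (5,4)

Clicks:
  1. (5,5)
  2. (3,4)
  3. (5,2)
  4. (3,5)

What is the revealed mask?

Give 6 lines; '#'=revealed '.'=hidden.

Click 1 (5,5) count=1: revealed 1 new [(5,5)] -> total=1
Click 2 (3,4) count=3: revealed 1 new [(3,4)] -> total=2
Click 3 (5,2) count=2: revealed 1 new [(5,2)] -> total=3
Click 4 (3,5) count=0: revealed 5 new [(2,4) (2,5) (3,5) (4,4) (4,5)] -> total=8

Answer: ......
......
....##
....##
....##
..#..#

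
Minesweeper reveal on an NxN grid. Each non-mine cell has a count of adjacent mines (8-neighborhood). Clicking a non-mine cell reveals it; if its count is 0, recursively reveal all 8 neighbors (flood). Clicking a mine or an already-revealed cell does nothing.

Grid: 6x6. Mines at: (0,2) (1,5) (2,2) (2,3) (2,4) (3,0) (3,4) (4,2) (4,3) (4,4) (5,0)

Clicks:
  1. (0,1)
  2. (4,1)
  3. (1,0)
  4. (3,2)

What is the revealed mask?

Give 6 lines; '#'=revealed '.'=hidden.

Click 1 (0,1) count=1: revealed 1 new [(0,1)] -> total=1
Click 2 (4,1) count=3: revealed 1 new [(4,1)] -> total=2
Click 3 (1,0) count=0: revealed 5 new [(0,0) (1,0) (1,1) (2,0) (2,1)] -> total=7
Click 4 (3,2) count=4: revealed 1 new [(3,2)] -> total=8

Answer: ##....
##....
##....
..#...
.#....
......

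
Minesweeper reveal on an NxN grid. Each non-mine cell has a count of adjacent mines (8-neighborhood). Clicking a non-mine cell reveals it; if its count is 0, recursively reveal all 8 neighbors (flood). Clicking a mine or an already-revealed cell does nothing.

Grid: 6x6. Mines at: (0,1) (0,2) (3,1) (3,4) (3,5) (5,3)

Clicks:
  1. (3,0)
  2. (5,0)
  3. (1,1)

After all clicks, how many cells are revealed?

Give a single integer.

Answer: 8

Derivation:
Click 1 (3,0) count=1: revealed 1 new [(3,0)] -> total=1
Click 2 (5,0) count=0: revealed 6 new [(4,0) (4,1) (4,2) (5,0) (5,1) (5,2)] -> total=7
Click 3 (1,1) count=2: revealed 1 new [(1,1)] -> total=8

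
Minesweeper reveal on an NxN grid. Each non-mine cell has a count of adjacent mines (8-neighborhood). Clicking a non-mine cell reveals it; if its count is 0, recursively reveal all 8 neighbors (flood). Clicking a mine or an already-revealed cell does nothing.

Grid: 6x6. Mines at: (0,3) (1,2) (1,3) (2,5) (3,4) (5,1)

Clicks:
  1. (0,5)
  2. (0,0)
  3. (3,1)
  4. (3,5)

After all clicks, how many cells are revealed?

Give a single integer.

Answer: 21

Derivation:
Click 1 (0,5) count=0: revealed 4 new [(0,4) (0,5) (1,4) (1,5)] -> total=4
Click 2 (0,0) count=0: revealed 16 new [(0,0) (0,1) (1,0) (1,1) (2,0) (2,1) (2,2) (2,3) (3,0) (3,1) (3,2) (3,3) (4,0) (4,1) (4,2) (4,3)] -> total=20
Click 3 (3,1) count=0: revealed 0 new [(none)] -> total=20
Click 4 (3,5) count=2: revealed 1 new [(3,5)] -> total=21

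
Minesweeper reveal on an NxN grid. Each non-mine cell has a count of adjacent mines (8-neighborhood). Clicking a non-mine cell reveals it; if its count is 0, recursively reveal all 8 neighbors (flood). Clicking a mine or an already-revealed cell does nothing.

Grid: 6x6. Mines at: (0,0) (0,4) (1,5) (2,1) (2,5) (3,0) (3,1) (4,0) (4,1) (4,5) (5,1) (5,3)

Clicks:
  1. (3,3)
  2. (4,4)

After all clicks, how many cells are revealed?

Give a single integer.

Click 1 (3,3) count=0: revealed 12 new [(1,2) (1,3) (1,4) (2,2) (2,3) (2,4) (3,2) (3,3) (3,4) (4,2) (4,3) (4,4)] -> total=12
Click 2 (4,4) count=2: revealed 0 new [(none)] -> total=12

Answer: 12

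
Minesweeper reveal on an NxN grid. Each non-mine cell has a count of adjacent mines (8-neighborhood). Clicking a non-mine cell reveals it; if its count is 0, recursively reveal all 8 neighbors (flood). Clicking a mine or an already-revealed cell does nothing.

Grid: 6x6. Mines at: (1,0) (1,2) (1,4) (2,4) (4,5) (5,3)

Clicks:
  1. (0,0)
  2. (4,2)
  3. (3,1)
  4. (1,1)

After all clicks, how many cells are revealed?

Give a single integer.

Click 1 (0,0) count=1: revealed 1 new [(0,0)] -> total=1
Click 2 (4,2) count=1: revealed 1 new [(4,2)] -> total=2
Click 3 (3,1) count=0: revealed 14 new [(2,0) (2,1) (2,2) (2,3) (3,0) (3,1) (3,2) (3,3) (4,0) (4,1) (4,3) (5,0) (5,1) (5,2)] -> total=16
Click 4 (1,1) count=2: revealed 1 new [(1,1)] -> total=17

Answer: 17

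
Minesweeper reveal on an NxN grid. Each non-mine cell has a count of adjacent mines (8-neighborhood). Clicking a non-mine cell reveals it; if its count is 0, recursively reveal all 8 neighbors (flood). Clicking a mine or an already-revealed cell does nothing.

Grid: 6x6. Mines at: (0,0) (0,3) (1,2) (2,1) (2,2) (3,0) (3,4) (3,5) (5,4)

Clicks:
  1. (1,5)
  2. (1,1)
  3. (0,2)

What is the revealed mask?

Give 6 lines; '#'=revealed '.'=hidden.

Answer: ..#.##
.#..##
....##
......
......
......

Derivation:
Click 1 (1,5) count=0: revealed 6 new [(0,4) (0,5) (1,4) (1,5) (2,4) (2,5)] -> total=6
Click 2 (1,1) count=4: revealed 1 new [(1,1)] -> total=7
Click 3 (0,2) count=2: revealed 1 new [(0,2)] -> total=8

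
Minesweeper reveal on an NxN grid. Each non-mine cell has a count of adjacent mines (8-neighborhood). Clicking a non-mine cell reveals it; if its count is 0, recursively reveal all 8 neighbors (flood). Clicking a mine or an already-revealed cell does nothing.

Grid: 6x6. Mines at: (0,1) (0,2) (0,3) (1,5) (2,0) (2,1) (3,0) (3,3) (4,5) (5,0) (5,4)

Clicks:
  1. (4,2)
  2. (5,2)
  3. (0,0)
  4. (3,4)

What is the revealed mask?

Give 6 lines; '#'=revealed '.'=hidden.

Answer: #.....
......
......
....#.
.###..
.###..

Derivation:
Click 1 (4,2) count=1: revealed 1 new [(4,2)] -> total=1
Click 2 (5,2) count=0: revealed 5 new [(4,1) (4,3) (5,1) (5,2) (5,3)] -> total=6
Click 3 (0,0) count=1: revealed 1 new [(0,0)] -> total=7
Click 4 (3,4) count=2: revealed 1 new [(3,4)] -> total=8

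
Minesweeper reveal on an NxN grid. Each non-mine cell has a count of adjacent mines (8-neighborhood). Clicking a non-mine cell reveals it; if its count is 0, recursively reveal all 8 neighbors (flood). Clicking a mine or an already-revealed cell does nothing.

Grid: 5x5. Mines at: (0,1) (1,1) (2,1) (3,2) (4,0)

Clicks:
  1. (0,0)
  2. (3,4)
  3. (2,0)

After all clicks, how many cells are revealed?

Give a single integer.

Answer: 15

Derivation:
Click 1 (0,0) count=2: revealed 1 new [(0,0)] -> total=1
Click 2 (3,4) count=0: revealed 13 new [(0,2) (0,3) (0,4) (1,2) (1,3) (1,4) (2,2) (2,3) (2,4) (3,3) (3,4) (4,3) (4,4)] -> total=14
Click 3 (2,0) count=2: revealed 1 new [(2,0)] -> total=15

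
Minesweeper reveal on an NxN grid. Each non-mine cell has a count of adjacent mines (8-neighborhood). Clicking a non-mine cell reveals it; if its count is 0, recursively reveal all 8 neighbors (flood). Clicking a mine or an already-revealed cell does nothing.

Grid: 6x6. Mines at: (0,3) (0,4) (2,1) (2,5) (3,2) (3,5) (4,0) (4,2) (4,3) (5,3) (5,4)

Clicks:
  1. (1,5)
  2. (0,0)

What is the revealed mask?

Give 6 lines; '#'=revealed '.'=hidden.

Click 1 (1,5) count=2: revealed 1 new [(1,5)] -> total=1
Click 2 (0,0) count=0: revealed 6 new [(0,0) (0,1) (0,2) (1,0) (1,1) (1,2)] -> total=7

Answer: ###...
###..#
......
......
......
......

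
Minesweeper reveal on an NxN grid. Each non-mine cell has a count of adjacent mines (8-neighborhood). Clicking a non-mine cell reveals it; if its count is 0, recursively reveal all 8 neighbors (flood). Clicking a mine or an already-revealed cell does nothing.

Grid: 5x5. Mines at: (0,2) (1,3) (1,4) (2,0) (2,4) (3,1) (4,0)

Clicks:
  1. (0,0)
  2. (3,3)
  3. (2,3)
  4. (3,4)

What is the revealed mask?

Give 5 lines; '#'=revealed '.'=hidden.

Click 1 (0,0) count=0: revealed 4 new [(0,0) (0,1) (1,0) (1,1)] -> total=4
Click 2 (3,3) count=1: revealed 1 new [(3,3)] -> total=5
Click 3 (2,3) count=3: revealed 1 new [(2,3)] -> total=6
Click 4 (3,4) count=1: revealed 1 new [(3,4)] -> total=7

Answer: ##...
##...
...#.
...##
.....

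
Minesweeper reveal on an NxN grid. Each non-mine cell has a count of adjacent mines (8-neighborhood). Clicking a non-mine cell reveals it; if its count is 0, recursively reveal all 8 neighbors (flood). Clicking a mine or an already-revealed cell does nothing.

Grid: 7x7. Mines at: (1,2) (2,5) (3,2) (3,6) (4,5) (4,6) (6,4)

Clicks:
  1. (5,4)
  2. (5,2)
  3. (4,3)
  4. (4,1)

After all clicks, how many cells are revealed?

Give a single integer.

Click 1 (5,4) count=2: revealed 1 new [(5,4)] -> total=1
Click 2 (5,2) count=0: revealed 20 new [(0,0) (0,1) (1,0) (1,1) (2,0) (2,1) (3,0) (3,1) (4,0) (4,1) (4,2) (4,3) (5,0) (5,1) (5,2) (5,3) (6,0) (6,1) (6,2) (6,3)] -> total=21
Click 3 (4,3) count=1: revealed 0 new [(none)] -> total=21
Click 4 (4,1) count=1: revealed 0 new [(none)] -> total=21

Answer: 21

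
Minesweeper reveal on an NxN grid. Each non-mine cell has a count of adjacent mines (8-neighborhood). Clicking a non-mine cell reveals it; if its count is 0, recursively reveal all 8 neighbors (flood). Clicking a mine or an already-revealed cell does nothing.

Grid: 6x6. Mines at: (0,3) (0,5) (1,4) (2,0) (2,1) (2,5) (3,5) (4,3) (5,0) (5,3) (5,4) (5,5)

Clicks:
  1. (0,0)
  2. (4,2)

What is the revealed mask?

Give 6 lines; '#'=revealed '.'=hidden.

Click 1 (0,0) count=0: revealed 6 new [(0,0) (0,1) (0,2) (1,0) (1,1) (1,2)] -> total=6
Click 2 (4,2) count=2: revealed 1 new [(4,2)] -> total=7

Answer: ###...
###...
......
......
..#...
......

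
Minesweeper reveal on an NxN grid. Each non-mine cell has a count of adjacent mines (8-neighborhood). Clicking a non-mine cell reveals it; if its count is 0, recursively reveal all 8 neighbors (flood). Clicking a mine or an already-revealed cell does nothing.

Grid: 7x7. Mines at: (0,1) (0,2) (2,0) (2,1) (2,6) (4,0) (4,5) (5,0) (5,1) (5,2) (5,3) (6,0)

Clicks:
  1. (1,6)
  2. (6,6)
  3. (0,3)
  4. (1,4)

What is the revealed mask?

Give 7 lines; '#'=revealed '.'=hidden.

Answer: ...####
..#####
..####.
..####.
..###..
....###
....###

Derivation:
Click 1 (1,6) count=1: revealed 1 new [(1,6)] -> total=1
Click 2 (6,6) count=0: revealed 6 new [(5,4) (5,5) (5,6) (6,4) (6,5) (6,6)] -> total=7
Click 3 (0,3) count=1: revealed 1 new [(0,3)] -> total=8
Click 4 (1,4) count=0: revealed 18 new [(0,4) (0,5) (0,6) (1,2) (1,3) (1,4) (1,5) (2,2) (2,3) (2,4) (2,5) (3,2) (3,3) (3,4) (3,5) (4,2) (4,3) (4,4)] -> total=26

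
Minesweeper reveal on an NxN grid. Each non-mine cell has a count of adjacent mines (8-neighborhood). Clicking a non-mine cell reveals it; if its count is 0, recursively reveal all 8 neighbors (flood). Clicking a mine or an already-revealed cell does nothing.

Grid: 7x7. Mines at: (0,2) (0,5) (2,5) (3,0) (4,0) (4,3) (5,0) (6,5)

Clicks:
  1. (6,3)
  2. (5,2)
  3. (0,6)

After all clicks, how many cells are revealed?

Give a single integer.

Click 1 (6,3) count=0: revealed 8 new [(5,1) (5,2) (5,3) (5,4) (6,1) (6,2) (6,3) (6,4)] -> total=8
Click 2 (5,2) count=1: revealed 0 new [(none)] -> total=8
Click 3 (0,6) count=1: revealed 1 new [(0,6)] -> total=9

Answer: 9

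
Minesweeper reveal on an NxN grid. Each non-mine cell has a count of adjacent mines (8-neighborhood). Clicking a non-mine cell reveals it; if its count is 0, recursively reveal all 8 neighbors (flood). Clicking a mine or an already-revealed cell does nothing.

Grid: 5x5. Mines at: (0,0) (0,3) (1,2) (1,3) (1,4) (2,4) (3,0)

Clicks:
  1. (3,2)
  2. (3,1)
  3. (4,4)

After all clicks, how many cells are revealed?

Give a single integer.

Answer: 11

Derivation:
Click 1 (3,2) count=0: revealed 11 new [(2,1) (2,2) (2,3) (3,1) (3,2) (3,3) (3,4) (4,1) (4,2) (4,3) (4,4)] -> total=11
Click 2 (3,1) count=1: revealed 0 new [(none)] -> total=11
Click 3 (4,4) count=0: revealed 0 new [(none)] -> total=11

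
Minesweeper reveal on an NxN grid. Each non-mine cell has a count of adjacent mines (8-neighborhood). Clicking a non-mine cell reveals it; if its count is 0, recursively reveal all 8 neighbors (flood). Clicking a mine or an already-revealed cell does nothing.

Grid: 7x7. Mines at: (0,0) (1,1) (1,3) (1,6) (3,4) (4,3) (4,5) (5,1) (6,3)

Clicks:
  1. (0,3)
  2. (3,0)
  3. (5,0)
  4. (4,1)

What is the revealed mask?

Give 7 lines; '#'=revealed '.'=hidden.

Click 1 (0,3) count=1: revealed 1 new [(0,3)] -> total=1
Click 2 (3,0) count=0: revealed 9 new [(2,0) (2,1) (2,2) (3,0) (3,1) (3,2) (4,0) (4,1) (4,2)] -> total=10
Click 3 (5,0) count=1: revealed 1 new [(5,0)] -> total=11
Click 4 (4,1) count=1: revealed 0 new [(none)] -> total=11

Answer: ...#...
.......
###....
###....
###....
#......
.......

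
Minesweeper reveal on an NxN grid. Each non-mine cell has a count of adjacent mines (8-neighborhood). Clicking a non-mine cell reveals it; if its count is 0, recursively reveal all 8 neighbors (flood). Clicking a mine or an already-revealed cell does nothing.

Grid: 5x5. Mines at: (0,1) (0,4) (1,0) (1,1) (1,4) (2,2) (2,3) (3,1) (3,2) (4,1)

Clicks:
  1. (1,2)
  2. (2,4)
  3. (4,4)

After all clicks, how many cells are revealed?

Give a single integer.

Click 1 (1,2) count=4: revealed 1 new [(1,2)] -> total=1
Click 2 (2,4) count=2: revealed 1 new [(2,4)] -> total=2
Click 3 (4,4) count=0: revealed 4 new [(3,3) (3,4) (4,3) (4,4)] -> total=6

Answer: 6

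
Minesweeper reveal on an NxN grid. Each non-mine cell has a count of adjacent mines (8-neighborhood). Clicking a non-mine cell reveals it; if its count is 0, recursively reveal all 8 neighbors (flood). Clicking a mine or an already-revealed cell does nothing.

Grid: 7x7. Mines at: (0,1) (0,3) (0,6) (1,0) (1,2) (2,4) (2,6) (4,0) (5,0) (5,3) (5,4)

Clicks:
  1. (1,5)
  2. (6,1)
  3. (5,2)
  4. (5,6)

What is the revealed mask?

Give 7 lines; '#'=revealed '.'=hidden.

Click 1 (1,5) count=3: revealed 1 new [(1,5)] -> total=1
Click 2 (6,1) count=1: revealed 1 new [(6,1)] -> total=2
Click 3 (5,2) count=1: revealed 1 new [(5,2)] -> total=3
Click 4 (5,6) count=0: revealed 8 new [(3,5) (3,6) (4,5) (4,6) (5,5) (5,6) (6,5) (6,6)] -> total=11

Answer: .......
.....#.
.......
.....##
.....##
..#..##
.#...##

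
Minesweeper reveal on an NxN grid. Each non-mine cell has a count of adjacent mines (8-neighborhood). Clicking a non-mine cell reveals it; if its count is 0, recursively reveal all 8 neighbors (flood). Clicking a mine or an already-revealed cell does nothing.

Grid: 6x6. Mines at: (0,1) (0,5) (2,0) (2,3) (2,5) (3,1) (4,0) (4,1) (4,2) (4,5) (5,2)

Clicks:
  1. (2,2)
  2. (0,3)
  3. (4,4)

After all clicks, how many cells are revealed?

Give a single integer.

Click 1 (2,2) count=2: revealed 1 new [(2,2)] -> total=1
Click 2 (0,3) count=0: revealed 6 new [(0,2) (0,3) (0,4) (1,2) (1,3) (1,4)] -> total=7
Click 3 (4,4) count=1: revealed 1 new [(4,4)] -> total=8

Answer: 8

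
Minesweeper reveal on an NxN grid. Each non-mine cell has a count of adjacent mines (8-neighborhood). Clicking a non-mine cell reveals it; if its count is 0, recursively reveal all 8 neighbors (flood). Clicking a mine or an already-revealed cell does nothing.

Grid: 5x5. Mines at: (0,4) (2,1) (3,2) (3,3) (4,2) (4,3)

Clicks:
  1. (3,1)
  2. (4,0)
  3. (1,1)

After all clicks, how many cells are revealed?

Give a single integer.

Click 1 (3,1) count=3: revealed 1 new [(3,1)] -> total=1
Click 2 (4,0) count=0: revealed 3 new [(3,0) (4,0) (4,1)] -> total=4
Click 3 (1,1) count=1: revealed 1 new [(1,1)] -> total=5

Answer: 5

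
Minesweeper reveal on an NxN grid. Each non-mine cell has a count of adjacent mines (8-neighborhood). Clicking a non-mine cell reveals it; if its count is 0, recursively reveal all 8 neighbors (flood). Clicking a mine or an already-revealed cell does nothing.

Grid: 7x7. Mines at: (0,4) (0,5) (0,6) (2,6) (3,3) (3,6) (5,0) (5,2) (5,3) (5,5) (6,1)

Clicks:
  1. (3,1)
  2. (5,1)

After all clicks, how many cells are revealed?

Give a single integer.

Click 1 (3,1) count=0: revealed 18 new [(0,0) (0,1) (0,2) (0,3) (1,0) (1,1) (1,2) (1,3) (2,0) (2,1) (2,2) (2,3) (3,0) (3,1) (3,2) (4,0) (4,1) (4,2)] -> total=18
Click 2 (5,1) count=3: revealed 1 new [(5,1)] -> total=19

Answer: 19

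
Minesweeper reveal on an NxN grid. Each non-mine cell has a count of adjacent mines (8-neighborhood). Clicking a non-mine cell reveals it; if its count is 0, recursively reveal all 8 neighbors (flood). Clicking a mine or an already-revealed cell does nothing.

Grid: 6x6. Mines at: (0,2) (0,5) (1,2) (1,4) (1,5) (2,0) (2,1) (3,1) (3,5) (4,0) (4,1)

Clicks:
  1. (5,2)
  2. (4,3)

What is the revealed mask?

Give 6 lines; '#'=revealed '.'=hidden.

Answer: ......
......
..###.
..###.
..####
..####

Derivation:
Click 1 (5,2) count=1: revealed 1 new [(5,2)] -> total=1
Click 2 (4,3) count=0: revealed 13 new [(2,2) (2,3) (2,4) (3,2) (3,3) (3,4) (4,2) (4,3) (4,4) (4,5) (5,3) (5,4) (5,5)] -> total=14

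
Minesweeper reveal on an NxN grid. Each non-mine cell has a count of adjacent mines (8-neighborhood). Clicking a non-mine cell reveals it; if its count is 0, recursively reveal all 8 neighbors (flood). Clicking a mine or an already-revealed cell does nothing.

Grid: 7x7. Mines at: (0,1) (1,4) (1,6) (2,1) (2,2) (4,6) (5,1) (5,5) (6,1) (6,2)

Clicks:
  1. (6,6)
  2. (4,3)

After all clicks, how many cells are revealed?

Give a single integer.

Click 1 (6,6) count=1: revealed 1 new [(6,6)] -> total=1
Click 2 (4,3) count=0: revealed 14 new [(2,3) (2,4) (2,5) (3,2) (3,3) (3,4) (3,5) (4,2) (4,3) (4,4) (4,5) (5,2) (5,3) (5,4)] -> total=15

Answer: 15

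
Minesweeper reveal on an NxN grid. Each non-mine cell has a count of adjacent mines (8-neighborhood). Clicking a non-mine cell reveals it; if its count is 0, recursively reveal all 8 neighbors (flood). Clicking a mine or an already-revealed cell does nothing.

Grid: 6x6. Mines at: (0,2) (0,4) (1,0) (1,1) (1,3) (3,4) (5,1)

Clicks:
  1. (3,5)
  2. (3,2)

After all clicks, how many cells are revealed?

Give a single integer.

Answer: 13

Derivation:
Click 1 (3,5) count=1: revealed 1 new [(3,5)] -> total=1
Click 2 (3,2) count=0: revealed 12 new [(2,0) (2,1) (2,2) (2,3) (3,0) (3,1) (3,2) (3,3) (4,0) (4,1) (4,2) (4,3)] -> total=13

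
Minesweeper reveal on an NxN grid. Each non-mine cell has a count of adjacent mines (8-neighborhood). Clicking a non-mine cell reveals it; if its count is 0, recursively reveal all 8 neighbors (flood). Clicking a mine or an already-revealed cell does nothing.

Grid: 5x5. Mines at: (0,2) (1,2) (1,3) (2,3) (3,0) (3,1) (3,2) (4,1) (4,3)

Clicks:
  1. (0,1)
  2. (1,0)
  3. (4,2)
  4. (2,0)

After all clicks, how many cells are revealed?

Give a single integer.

Click 1 (0,1) count=2: revealed 1 new [(0,1)] -> total=1
Click 2 (1,0) count=0: revealed 5 new [(0,0) (1,0) (1,1) (2,0) (2,1)] -> total=6
Click 3 (4,2) count=4: revealed 1 new [(4,2)] -> total=7
Click 4 (2,0) count=2: revealed 0 new [(none)] -> total=7

Answer: 7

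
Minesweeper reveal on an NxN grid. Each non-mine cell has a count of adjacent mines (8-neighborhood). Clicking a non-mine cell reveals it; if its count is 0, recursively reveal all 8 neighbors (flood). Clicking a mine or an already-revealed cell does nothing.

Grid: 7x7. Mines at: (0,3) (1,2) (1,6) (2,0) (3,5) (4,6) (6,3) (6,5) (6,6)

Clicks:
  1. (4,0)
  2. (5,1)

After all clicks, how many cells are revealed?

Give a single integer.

Answer: 22

Derivation:
Click 1 (4,0) count=0: revealed 22 new [(2,1) (2,2) (2,3) (2,4) (3,0) (3,1) (3,2) (3,3) (3,4) (4,0) (4,1) (4,2) (4,3) (4,4) (5,0) (5,1) (5,2) (5,3) (5,4) (6,0) (6,1) (6,2)] -> total=22
Click 2 (5,1) count=0: revealed 0 new [(none)] -> total=22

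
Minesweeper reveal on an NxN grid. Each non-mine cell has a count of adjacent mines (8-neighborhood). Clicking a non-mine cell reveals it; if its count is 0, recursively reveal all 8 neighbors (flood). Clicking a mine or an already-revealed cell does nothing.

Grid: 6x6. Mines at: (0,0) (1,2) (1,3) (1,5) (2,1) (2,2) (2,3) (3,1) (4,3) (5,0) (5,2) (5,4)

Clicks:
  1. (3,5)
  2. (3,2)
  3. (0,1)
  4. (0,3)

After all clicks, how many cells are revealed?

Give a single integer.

Click 1 (3,5) count=0: revealed 6 new [(2,4) (2,5) (3,4) (3,5) (4,4) (4,5)] -> total=6
Click 2 (3,2) count=5: revealed 1 new [(3,2)] -> total=7
Click 3 (0,1) count=2: revealed 1 new [(0,1)] -> total=8
Click 4 (0,3) count=2: revealed 1 new [(0,3)] -> total=9

Answer: 9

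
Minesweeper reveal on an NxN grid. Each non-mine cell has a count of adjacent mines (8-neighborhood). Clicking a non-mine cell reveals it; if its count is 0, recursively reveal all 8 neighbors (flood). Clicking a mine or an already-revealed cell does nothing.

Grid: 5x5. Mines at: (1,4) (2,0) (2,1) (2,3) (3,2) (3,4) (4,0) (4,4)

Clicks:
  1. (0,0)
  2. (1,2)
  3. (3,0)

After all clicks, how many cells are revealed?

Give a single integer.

Answer: 9

Derivation:
Click 1 (0,0) count=0: revealed 8 new [(0,0) (0,1) (0,2) (0,3) (1,0) (1,1) (1,2) (1,3)] -> total=8
Click 2 (1,2) count=2: revealed 0 new [(none)] -> total=8
Click 3 (3,0) count=3: revealed 1 new [(3,0)] -> total=9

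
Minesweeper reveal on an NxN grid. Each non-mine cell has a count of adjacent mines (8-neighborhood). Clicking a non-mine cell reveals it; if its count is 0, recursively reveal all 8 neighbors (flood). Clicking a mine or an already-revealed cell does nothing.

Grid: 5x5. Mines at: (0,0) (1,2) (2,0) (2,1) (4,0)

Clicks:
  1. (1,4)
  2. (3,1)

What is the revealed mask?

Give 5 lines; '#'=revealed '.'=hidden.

Answer: ...##
...##
..###
.####
.####

Derivation:
Click 1 (1,4) count=0: revealed 15 new [(0,3) (0,4) (1,3) (1,4) (2,2) (2,3) (2,4) (3,1) (3,2) (3,3) (3,4) (4,1) (4,2) (4,3) (4,4)] -> total=15
Click 2 (3,1) count=3: revealed 0 new [(none)] -> total=15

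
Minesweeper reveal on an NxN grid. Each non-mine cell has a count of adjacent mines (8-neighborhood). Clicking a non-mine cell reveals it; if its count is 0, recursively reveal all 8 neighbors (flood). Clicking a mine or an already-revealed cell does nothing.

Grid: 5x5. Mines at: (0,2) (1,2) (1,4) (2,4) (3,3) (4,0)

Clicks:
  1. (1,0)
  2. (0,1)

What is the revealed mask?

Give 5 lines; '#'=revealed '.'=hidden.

Click 1 (1,0) count=0: revealed 8 new [(0,0) (0,1) (1,0) (1,1) (2,0) (2,1) (3,0) (3,1)] -> total=8
Click 2 (0,1) count=2: revealed 0 new [(none)] -> total=8

Answer: ##...
##...
##...
##...
.....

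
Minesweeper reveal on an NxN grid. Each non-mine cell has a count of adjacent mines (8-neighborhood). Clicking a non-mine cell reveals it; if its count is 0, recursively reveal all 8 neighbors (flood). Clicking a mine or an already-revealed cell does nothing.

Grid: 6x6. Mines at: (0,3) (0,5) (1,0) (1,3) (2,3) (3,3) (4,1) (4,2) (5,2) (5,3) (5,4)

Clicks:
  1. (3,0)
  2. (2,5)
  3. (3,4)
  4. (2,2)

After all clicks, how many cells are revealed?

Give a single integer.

Click 1 (3,0) count=1: revealed 1 new [(3,0)] -> total=1
Click 2 (2,5) count=0: revealed 8 new [(1,4) (1,5) (2,4) (2,5) (3,4) (3,5) (4,4) (4,5)] -> total=9
Click 3 (3,4) count=2: revealed 0 new [(none)] -> total=9
Click 4 (2,2) count=3: revealed 1 new [(2,2)] -> total=10

Answer: 10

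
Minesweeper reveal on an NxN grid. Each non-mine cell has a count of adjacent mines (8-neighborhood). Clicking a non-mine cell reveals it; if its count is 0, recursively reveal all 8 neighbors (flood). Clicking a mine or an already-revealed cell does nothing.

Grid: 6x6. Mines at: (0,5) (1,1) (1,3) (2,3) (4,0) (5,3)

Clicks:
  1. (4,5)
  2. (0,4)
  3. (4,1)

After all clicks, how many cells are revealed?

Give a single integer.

Click 1 (4,5) count=0: revealed 10 new [(1,4) (1,5) (2,4) (2,5) (3,4) (3,5) (4,4) (4,5) (5,4) (5,5)] -> total=10
Click 2 (0,4) count=2: revealed 1 new [(0,4)] -> total=11
Click 3 (4,1) count=1: revealed 1 new [(4,1)] -> total=12

Answer: 12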